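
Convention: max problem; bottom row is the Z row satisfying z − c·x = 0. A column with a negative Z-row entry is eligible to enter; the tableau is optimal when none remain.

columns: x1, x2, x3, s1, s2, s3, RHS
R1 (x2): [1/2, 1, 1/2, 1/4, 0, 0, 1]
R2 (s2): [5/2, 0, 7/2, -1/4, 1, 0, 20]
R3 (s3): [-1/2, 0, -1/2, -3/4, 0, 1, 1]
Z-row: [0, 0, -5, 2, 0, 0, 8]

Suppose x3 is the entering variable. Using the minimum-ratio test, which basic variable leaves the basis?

x2

Column x3 entries and ratios — x2: 1/(1/2) = 2; s2: 20/(7/2) = 40/7; s3: -1/2 ≤ 0, skip.
Smallest ratio is 2 in the row of x2, so x2 leaves.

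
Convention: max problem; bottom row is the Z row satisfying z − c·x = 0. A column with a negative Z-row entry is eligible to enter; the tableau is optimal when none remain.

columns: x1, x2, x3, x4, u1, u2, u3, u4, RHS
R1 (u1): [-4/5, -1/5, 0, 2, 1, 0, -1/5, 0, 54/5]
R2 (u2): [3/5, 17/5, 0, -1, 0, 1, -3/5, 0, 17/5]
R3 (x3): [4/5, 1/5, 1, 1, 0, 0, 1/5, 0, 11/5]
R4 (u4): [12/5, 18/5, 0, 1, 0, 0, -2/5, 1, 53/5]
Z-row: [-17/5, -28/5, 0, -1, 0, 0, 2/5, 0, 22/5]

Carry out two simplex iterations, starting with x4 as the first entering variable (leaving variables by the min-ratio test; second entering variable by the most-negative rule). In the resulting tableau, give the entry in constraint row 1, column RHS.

22/3

Ratio test on column x4 — row 1: (54/5)/2 = 27/5; row 2: entry -1 ≤ 0; row 3: (11/5)/1 = 11/5; row 4: (53/5)/1 = 53/5. Minimum is 11/5 at row 3 (x3 leaves); pivot element 1.
Divide row 3 by 1; eliminate column x4 from the other rows.
Second iteration: most negative Z-row entry is -27/5 in column x2, so x2 enters.
Ratio test on column x2 — row 1: entry -3/5 ≤ 0; row 2: (28/5)/(18/5) = 14/9; row 3: (11/5)/(1/5) = 11; row 4: (42/5)/(17/5) = 42/17. Minimum is 14/9 at row 2 (u2 leaves); pivot element 18/5.
Divide row 2 by 18/5; eliminate column x2 from the other rows.
After both pivots, the entry at constraint row 1, column RHS is 22/3.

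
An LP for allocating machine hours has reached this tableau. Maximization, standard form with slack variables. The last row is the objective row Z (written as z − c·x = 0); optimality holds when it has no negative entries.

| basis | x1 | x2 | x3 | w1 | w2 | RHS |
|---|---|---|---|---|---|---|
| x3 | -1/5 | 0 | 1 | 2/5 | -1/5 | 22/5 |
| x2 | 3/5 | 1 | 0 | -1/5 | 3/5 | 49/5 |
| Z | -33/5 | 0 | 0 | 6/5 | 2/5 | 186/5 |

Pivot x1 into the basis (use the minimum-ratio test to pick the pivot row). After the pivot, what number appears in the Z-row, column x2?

11

Ratio test on column x1 — row 1: entry -1/5 ≤ 0; row 2: (49/5)/(3/5) = 49/3. Minimum is 49/3 at row 2 (x2 leaves); pivot element 3/5.
Divide row 2 by 3/5; eliminate column x1 from the other rows.
Z-row update in column x2: 0 − (-33/5)·(5/3) = 11.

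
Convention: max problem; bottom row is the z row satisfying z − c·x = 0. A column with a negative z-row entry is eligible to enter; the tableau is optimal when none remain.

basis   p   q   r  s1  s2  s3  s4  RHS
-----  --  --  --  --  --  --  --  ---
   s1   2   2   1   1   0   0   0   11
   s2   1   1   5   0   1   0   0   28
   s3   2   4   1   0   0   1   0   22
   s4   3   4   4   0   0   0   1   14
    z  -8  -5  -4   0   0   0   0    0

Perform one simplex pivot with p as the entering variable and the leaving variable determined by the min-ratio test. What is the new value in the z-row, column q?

Ratio test on column p — row 1: 11/2 = 11/2; row 2: 28/1 = 28; row 3: 22/2 = 11; row 4: 14/3 = 14/3. Minimum is 14/3 at row 4 (s4 leaves); pivot element 3.
Divide row 4 by 3; eliminate column p from the other rows.
z-row update in column q: -5 − (-8)·(4/3) = 17/3.

17/3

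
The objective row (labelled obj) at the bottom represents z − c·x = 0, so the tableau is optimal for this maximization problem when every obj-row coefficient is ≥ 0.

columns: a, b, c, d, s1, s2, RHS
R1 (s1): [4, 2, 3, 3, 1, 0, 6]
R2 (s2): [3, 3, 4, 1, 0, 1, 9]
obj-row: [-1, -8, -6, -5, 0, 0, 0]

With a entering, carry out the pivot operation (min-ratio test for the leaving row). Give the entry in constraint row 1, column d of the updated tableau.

3/4

Ratio test on column a — row 1: 6/4 = 3/2; row 2: 9/3 = 3. Minimum is 3/2 at row 1 (s1 leaves); pivot element 4.
Divide row 1 by 4; eliminate column a from the other rows.
In the new row 1, the d entry is the old entry divided by the pivot: 3/4 = 3/4.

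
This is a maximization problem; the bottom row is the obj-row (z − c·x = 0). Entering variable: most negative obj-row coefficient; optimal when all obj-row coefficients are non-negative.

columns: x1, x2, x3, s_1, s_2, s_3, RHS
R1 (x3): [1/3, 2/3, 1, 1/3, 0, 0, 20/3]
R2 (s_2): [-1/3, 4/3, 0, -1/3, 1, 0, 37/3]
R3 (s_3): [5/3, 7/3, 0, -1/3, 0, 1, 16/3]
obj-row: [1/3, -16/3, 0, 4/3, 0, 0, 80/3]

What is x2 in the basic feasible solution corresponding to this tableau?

x2 is not in the basis, so in the current basic feasible solution x2 = 0.

0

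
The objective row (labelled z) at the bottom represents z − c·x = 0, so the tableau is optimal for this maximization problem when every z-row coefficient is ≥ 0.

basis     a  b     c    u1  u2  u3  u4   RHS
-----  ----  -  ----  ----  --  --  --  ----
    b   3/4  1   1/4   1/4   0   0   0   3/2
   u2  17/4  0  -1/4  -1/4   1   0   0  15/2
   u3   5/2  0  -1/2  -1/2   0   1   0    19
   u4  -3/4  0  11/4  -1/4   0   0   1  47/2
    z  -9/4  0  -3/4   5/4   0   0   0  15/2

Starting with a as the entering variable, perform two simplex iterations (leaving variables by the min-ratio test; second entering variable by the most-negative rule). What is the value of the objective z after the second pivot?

Ratio test on column a — row 1: (3/2)/(3/4) = 2; row 2: (15/2)/(17/4) = 30/17; row 3: 19/(5/2) = 38/5; row 4: entry -3/4 ≤ 0. Minimum is 30/17 at row 2 (u2 leaves); pivot element 17/4.
Pivot on row 2; the z-row RHS becomes 15/2 − (-9/4)·(30/17) = 195/17.
Next entering variable (most negative z-row entry -15/17): c.
Ratio test on column c — row 1: (3/17)/(5/17) = 3/5; row 2: entry -1/17 ≤ 0; row 3: entry -6/17 ≤ 0; row 4: (422/17)/(46/17) = 211/23. Minimum is 3/5 at row 1 (b leaves); pivot element 5/17.
After the second pivot the z-row RHS is 195/17 − (-15/17)·(3/5) = 12.

12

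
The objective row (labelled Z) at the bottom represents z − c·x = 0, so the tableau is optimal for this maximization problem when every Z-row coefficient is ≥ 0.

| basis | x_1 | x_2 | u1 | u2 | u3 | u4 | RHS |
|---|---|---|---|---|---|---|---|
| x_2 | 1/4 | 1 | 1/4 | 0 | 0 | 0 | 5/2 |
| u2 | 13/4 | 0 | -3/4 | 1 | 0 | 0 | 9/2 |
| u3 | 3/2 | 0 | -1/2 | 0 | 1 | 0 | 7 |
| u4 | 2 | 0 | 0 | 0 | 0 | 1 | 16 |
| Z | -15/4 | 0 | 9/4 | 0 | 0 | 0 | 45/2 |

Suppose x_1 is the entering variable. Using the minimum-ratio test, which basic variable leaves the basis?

Column x_1 entries and ratios — x_2: (5/2)/(1/4) = 10; u2: (9/2)/(13/4) = 18/13; u3: 7/(3/2) = 14/3; u4: 16/2 = 8.
Smallest ratio is 18/13 in the row of u2, so u2 leaves.

u2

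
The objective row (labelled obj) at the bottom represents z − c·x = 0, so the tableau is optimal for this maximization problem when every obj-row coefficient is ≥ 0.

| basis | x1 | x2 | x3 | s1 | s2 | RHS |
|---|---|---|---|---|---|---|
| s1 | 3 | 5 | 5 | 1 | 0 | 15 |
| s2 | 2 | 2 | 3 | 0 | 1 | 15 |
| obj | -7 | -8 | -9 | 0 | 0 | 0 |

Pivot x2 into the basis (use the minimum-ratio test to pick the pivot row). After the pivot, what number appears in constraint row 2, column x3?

1

Ratio test on column x2 — row 1: 15/5 = 3; row 2: 15/2 = 15/2. Minimum is 3 at row 1 (s1 leaves); pivot element 5.
Divide row 1 by 5; eliminate column x2 from the other rows.
Row 2 update in column x3: 3 − 2·1 = 1.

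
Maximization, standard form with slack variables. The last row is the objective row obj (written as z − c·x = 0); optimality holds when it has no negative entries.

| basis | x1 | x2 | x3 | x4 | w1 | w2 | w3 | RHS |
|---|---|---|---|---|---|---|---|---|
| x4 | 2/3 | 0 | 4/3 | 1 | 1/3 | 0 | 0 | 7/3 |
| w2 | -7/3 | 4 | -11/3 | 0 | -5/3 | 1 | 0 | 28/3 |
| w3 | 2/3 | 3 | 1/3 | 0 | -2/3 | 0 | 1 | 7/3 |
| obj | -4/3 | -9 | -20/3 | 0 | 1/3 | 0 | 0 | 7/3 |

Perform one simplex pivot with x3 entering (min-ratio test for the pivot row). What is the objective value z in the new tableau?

Ratio test on column x3 — row 1: (7/3)/(4/3) = 7/4; row 2: entry -11/3 ≤ 0; row 3: (7/3)/(1/3) = 7. Minimum is 7/4 at row 1 (x4 leaves); pivot element 4/3.
Pivot on row 1; the obj-row RHS becomes 7/3 − (-20/3)·(7/4) = 14.

14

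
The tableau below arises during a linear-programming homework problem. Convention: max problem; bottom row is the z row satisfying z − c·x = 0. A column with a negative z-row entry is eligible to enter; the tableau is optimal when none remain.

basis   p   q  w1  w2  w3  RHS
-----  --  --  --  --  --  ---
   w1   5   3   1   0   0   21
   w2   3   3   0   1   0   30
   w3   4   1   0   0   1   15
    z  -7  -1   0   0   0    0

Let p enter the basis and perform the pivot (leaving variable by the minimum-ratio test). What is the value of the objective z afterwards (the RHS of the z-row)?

105/4

Ratio test on column p — row 1: 21/5 = 21/5; row 2: 30/3 = 10; row 3: 15/4 = 15/4. Minimum is 15/4 at row 3 (w3 leaves); pivot element 4.
Pivot on row 3; the z-row RHS becomes 0 − (-7)·(15/4) = 105/4.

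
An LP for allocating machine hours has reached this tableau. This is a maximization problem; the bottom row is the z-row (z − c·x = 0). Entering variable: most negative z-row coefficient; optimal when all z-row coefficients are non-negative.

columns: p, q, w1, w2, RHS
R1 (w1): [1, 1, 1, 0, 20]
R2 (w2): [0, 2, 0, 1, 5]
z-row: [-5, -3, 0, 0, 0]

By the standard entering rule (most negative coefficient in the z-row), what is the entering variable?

p

Negative z-row entries: p: -5, q: -3.
The most negative is -5 in column p, so p enters.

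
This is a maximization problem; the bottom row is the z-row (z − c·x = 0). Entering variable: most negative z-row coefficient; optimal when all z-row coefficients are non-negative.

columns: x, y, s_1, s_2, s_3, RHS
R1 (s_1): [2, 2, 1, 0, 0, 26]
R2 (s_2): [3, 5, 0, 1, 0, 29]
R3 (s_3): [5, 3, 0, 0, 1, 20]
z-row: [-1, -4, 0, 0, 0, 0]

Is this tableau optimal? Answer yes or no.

The z-row has a negative entry -4 in column y, so it is not optimal.

no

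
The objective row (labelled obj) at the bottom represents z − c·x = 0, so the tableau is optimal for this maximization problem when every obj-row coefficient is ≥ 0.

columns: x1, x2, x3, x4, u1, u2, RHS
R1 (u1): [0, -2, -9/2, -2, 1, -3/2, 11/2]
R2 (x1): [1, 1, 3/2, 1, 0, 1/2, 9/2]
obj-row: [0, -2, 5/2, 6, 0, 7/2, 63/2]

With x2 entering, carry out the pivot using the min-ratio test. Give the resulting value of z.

Ratio test on column x2 — row 1: entry -2 ≤ 0; row 2: (9/2)/1 = 9/2. Minimum is 9/2 at row 2 (x1 leaves); pivot element 1.
Pivot on row 2; the obj-row RHS becomes 63/2 − (-2)·(9/2) = 81/2.

81/2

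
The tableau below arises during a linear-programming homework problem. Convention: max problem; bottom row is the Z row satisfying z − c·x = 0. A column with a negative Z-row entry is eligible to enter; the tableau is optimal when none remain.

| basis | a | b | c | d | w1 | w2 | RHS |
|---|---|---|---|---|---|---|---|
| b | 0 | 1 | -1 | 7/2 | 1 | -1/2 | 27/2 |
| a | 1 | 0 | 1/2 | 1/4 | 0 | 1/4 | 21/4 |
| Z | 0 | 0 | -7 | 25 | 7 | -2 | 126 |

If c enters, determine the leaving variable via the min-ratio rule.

Column c entries and ratios — b: -1 ≤ 0, skip; a: (21/4)/(1/2) = 21/2.
Smallest ratio is 21/2 in the row of a, so a leaves.

a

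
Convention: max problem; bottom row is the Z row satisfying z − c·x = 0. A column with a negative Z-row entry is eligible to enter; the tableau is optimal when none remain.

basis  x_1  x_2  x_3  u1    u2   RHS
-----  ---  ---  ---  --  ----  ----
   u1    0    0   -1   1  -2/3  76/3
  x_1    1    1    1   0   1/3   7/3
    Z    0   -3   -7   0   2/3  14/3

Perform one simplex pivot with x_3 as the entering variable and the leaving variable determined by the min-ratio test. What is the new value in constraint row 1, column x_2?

Ratio test on column x_3 — row 1: entry -1 ≤ 0; row 2: (7/3)/1 = 7/3. Minimum is 7/3 at row 2 (x_1 leaves); pivot element 1.
Divide row 2 by 1; eliminate column x_3 from the other rows.
Row 1 update in column x_2: 0 − (-1)·1 = 1.

1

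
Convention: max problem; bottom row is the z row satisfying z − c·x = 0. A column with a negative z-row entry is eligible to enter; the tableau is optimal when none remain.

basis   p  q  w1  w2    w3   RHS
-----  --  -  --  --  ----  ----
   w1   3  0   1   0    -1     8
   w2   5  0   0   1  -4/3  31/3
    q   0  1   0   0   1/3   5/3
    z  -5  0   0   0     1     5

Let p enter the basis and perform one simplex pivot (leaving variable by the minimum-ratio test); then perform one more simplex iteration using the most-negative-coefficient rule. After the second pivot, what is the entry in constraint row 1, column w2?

Ratio test on column p — row 1: 8/3 = 8/3; row 2: (31/3)/5 = 31/15; row 3: entry 0 ≤ 0. Minimum is 31/15 at row 2 (w2 leaves); pivot element 5.
Divide row 2 by 5; eliminate column p from the other rows.
Second iteration: most negative z-row entry is -1/3 in column w3, so w3 enters.
Ratio test on column w3 — row 1: entry -1/5 ≤ 0; row 2: entry -4/15 ≤ 0; row 3: (5/3)/(1/3) = 5. Minimum is 5 at row 3 (q leaves); pivot element 1/3.
Divide row 3 by 1/3; eliminate column w3 from the other rows.
After both pivots, the entry at constraint row 1, column w2 is -3/5.

-3/5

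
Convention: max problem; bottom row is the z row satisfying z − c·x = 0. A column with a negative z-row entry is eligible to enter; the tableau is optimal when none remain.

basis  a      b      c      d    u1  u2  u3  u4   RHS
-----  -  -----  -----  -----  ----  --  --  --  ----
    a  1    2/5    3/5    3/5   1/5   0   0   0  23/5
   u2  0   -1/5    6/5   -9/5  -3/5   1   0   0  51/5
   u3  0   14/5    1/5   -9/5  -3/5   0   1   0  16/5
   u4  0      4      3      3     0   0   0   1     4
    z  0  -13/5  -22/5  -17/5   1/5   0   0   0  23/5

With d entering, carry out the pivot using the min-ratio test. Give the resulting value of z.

137/15

Ratio test on column d — row 1: (23/5)/(3/5) = 23/3; row 2: entry -9/5 ≤ 0; row 3: entry -9/5 ≤ 0; row 4: 4/3 = 4/3. Minimum is 4/3 at row 4 (u4 leaves); pivot element 3.
Pivot on row 4; the z-row RHS becomes 23/5 − (-17/5)·(4/3) = 137/15.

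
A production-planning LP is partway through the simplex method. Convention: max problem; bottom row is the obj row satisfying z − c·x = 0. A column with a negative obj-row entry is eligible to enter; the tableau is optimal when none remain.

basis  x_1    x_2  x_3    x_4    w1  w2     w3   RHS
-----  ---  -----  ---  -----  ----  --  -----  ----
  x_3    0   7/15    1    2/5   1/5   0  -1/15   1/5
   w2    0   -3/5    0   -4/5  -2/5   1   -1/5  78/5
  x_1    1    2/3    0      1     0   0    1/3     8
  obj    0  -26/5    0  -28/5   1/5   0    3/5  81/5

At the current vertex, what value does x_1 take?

8

x_1 is basic (row 3); its value is the RHS of that row, 8.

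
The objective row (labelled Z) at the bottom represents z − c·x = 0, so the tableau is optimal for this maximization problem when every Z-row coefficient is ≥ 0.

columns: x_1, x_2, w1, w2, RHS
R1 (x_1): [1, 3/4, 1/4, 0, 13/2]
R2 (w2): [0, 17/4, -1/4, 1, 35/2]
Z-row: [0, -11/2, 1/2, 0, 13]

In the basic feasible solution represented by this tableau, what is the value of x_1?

13/2

x_1 is basic (row 1); its value is the RHS of that row, 13/2.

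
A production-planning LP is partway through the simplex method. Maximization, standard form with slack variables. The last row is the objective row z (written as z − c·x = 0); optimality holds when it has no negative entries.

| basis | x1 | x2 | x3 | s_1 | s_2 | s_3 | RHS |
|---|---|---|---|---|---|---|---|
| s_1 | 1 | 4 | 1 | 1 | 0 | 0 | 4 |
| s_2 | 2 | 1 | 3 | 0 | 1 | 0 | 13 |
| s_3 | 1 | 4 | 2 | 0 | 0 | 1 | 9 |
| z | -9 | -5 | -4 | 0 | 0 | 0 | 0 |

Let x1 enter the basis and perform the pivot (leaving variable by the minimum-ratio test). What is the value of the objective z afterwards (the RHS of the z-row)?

36

Ratio test on column x1 — row 1: 4/1 = 4; row 2: 13/2 = 13/2; row 3: 9/1 = 9. Minimum is 4 at row 1 (s_1 leaves); pivot element 1.
Pivot on row 1; the z-row RHS becomes 0 − (-9)·4 = 36.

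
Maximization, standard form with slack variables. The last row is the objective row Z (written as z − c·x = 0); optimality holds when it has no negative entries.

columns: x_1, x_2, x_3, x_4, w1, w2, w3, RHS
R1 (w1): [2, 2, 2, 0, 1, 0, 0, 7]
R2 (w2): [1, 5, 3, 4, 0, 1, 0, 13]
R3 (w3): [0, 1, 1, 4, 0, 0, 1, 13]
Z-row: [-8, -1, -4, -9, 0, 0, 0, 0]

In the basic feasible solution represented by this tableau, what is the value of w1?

w1 is basic (row 1); its value is the RHS of that row, 7.

7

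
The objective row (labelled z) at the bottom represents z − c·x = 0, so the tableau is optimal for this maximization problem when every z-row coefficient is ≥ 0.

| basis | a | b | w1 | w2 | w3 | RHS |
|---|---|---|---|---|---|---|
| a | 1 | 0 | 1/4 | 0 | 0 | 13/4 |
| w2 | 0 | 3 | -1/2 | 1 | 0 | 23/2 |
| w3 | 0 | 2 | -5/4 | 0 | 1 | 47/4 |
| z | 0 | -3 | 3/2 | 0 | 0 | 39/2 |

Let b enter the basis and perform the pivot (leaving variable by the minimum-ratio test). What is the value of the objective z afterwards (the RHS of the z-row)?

31

Ratio test on column b — row 1: entry 0 ≤ 0; row 2: (23/2)/3 = 23/6; row 3: (47/4)/2 = 47/8. Minimum is 23/6 at row 2 (w2 leaves); pivot element 3.
Pivot on row 2; the z-row RHS becomes 39/2 − (-3)·(23/6) = 31.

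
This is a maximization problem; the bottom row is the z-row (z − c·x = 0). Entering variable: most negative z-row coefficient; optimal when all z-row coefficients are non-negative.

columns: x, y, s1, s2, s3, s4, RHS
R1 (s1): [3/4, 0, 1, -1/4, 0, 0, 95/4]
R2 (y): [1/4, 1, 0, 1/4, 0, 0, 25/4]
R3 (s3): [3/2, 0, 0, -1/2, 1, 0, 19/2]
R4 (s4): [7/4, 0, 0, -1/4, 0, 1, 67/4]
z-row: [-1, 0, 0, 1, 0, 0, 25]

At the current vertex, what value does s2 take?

s2 is not in the basis, so in the current basic feasible solution s2 = 0.

0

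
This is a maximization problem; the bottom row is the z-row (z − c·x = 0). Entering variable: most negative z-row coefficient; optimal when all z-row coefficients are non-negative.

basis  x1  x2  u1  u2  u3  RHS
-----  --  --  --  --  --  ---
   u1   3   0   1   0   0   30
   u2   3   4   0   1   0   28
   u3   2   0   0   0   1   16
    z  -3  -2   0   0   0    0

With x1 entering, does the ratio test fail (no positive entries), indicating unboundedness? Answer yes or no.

no

Column x1 has positive entries in row(s) 1, 2, 3, so the ratio test bounds it — not unbounded.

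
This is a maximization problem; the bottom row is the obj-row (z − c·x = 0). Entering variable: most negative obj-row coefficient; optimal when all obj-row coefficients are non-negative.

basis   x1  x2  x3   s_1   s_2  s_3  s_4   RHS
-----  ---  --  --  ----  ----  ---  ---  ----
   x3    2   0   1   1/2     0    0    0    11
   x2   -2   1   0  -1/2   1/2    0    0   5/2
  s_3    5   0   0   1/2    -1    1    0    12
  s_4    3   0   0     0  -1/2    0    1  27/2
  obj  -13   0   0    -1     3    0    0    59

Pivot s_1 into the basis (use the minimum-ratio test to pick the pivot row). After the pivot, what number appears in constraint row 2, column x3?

Ratio test on column s_1 — row 1: 11/(1/2) = 22; row 2: entry -1/2 ≤ 0; row 3: 12/(1/2) = 24; row 4: entry 0 ≤ 0. Minimum is 22 at row 1 (x3 leaves); pivot element 1/2.
Divide row 1 by 1/2; eliminate column s_1 from the other rows.
Row 2 update in column x3: 0 − (-1/2)·2 = 1.

1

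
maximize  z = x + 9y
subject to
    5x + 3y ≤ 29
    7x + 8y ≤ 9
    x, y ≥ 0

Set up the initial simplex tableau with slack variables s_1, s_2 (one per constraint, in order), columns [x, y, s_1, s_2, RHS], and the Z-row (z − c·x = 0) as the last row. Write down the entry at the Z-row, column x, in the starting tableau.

The Z-row carries the negated objective coefficients: the x entry is -1.

-1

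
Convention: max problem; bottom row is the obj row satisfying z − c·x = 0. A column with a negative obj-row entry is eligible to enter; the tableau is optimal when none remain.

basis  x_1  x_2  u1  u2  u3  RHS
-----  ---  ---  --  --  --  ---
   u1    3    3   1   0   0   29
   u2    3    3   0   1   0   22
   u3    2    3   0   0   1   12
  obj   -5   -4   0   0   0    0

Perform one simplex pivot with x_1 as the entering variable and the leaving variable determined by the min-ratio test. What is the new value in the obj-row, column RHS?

30

Ratio test on column x_1 — row 1: 29/3 = 29/3; row 2: 22/3 = 22/3; row 3: 12/2 = 6. Minimum is 6 at row 3 (u3 leaves); pivot element 2.
Divide row 3 by 2; eliminate column x_1 from the other rows.
obj-row update in column RHS: 0 − (-5)·6 = 30.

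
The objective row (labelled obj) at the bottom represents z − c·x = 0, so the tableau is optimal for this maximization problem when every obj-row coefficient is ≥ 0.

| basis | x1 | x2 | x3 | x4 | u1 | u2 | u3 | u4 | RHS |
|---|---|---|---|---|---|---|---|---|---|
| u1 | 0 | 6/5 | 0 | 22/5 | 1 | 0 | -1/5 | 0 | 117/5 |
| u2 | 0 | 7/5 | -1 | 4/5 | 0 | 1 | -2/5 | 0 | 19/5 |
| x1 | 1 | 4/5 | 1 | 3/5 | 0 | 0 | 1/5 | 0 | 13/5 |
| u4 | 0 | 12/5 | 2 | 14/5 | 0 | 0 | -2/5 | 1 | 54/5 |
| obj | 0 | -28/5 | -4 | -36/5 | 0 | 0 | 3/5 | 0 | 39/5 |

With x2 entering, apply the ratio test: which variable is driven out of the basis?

u2

Column x2 entries and ratios — u1: (117/5)/(6/5) = 39/2; u2: (19/5)/(7/5) = 19/7; x1: (13/5)/(4/5) = 13/4; u4: (54/5)/(12/5) = 9/2.
Smallest ratio is 19/7 in the row of u2, so u2 leaves.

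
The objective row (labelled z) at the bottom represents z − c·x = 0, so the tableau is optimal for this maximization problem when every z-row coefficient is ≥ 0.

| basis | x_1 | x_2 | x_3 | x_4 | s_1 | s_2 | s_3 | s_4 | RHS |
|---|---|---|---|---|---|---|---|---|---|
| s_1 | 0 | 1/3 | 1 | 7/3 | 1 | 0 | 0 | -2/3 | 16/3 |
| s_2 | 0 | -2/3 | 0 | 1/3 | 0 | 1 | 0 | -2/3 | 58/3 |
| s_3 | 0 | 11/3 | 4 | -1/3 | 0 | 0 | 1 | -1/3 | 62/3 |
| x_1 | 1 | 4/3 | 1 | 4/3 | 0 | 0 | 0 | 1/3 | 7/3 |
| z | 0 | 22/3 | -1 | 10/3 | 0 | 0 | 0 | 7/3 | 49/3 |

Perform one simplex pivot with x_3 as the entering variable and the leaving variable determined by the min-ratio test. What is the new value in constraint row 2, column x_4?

Ratio test on column x_3 — row 1: (16/3)/1 = 16/3; row 2: entry 0 ≤ 0; row 3: (62/3)/4 = 31/6; row 4: (7/3)/1 = 7/3. Minimum is 7/3 at row 4 (x_1 leaves); pivot element 1.
Divide row 4 by 1; eliminate column x_3 from the other rows.
Row 2 update in column x_4: 1/3 − 0·(4/3) = 1/3.

1/3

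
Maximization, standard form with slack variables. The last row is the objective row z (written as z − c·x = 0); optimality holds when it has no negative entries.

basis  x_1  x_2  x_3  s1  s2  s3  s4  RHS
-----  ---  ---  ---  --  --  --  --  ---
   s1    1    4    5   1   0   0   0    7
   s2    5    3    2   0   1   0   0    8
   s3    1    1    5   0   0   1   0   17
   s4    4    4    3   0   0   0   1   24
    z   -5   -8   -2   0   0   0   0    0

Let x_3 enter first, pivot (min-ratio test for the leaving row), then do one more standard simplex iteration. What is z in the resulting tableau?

14

Ratio test on column x_3 — row 1: 7/5 = 7/5; row 2: 8/2 = 4; row 3: 17/5 = 17/5; row 4: 24/3 = 8. Minimum is 7/5 at row 1 (s1 leaves); pivot element 5.
Pivot on row 1; the z-row RHS becomes 0 − (-2)·(7/5) = 14/5.
Next entering variable (most negative z-row entry -32/5): x_2.
Ratio test on column x_2 — row 1: (7/5)/(4/5) = 7/4; row 2: (26/5)/(7/5) = 26/7; row 3: entry -3 ≤ 0; row 4: (99/5)/(8/5) = 99/8. Minimum is 7/4 at row 1 (x_3 leaves); pivot element 4/5.
After the second pivot the z-row RHS is 14/5 − (-32/5)·(7/4) = 14.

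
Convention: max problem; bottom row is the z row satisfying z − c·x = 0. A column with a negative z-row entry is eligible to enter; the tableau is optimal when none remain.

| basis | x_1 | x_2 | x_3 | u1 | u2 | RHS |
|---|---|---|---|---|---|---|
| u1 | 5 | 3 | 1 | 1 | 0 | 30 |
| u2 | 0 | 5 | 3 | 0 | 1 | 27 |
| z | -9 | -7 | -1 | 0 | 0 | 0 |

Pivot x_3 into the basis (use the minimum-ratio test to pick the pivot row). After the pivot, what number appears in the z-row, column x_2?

Ratio test on column x_3 — row 1: 30/1 = 30; row 2: 27/3 = 9. Minimum is 9 at row 2 (u2 leaves); pivot element 3.
Divide row 2 by 3; eliminate column x_3 from the other rows.
z-row update in column x_2: -7 − (-1)·(5/3) = -16/3.

-16/3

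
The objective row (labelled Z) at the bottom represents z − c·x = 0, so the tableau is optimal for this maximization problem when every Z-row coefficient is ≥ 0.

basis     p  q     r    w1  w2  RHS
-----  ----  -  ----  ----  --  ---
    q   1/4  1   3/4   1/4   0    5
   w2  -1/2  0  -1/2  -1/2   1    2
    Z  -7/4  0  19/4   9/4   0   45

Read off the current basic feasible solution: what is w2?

2

w2 is basic (row 2); its value is the RHS of that row, 2.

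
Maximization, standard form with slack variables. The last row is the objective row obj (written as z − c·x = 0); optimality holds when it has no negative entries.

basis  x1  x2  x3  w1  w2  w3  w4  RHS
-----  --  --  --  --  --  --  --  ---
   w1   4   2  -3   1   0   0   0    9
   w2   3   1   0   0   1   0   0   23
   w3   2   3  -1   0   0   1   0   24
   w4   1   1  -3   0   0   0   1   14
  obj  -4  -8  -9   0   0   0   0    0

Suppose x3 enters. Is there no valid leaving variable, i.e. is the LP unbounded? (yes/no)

Every constraint-row entry in column x3 is ≤ 0, so increasing x3 is unbounded.

yes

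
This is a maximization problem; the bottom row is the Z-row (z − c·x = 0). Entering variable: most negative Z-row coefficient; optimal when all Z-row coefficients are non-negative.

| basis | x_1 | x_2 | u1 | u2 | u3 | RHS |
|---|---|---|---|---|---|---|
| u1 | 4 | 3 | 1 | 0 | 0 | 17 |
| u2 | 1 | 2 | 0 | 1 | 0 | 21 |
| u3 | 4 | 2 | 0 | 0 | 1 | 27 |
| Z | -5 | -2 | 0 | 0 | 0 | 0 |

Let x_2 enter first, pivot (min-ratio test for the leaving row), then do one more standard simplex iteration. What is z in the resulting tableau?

Ratio test on column x_2 — row 1: 17/3 = 17/3; row 2: 21/2 = 21/2; row 3: 27/2 = 27/2. Minimum is 17/3 at row 1 (u1 leaves); pivot element 3.
Pivot on row 1; the Z-row RHS becomes 0 − (-2)·(17/3) = 34/3.
Next entering variable (most negative Z-row entry -7/3): x_1.
Ratio test on column x_1 — row 1: (17/3)/(4/3) = 17/4; row 2: entry -5/3 ≤ 0; row 3: (47/3)/(4/3) = 47/4. Minimum is 17/4 at row 1 (x_2 leaves); pivot element 4/3.
After the second pivot the Z-row RHS is 34/3 − (-7/3)·(17/4) = 85/4.

85/4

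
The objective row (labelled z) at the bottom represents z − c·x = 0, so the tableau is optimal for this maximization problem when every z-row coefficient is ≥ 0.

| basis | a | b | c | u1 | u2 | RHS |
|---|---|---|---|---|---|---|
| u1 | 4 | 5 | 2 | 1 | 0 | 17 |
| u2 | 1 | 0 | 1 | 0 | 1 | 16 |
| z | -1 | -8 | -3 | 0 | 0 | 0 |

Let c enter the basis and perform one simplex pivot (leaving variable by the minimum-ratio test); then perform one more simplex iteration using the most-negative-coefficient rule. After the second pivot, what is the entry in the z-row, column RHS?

Ratio test on column c — row 1: 17/2 = 17/2; row 2: 16/1 = 16. Minimum is 17/2 at row 1 (u1 leaves); pivot element 2.
Divide row 1 by 2; eliminate column c from the other rows.
Second iteration: most negative z-row entry is -1/2 in column b, so b enters.
Ratio test on column b — row 1: (17/2)/(5/2) = 17/5; row 2: entry -5/2 ≤ 0. Minimum is 17/5 at row 1 (c leaves); pivot element 5/2.
Divide row 1 by 5/2; eliminate column b from the other rows.
After both pivots, the entry at the z-row, column RHS is 136/5.

136/5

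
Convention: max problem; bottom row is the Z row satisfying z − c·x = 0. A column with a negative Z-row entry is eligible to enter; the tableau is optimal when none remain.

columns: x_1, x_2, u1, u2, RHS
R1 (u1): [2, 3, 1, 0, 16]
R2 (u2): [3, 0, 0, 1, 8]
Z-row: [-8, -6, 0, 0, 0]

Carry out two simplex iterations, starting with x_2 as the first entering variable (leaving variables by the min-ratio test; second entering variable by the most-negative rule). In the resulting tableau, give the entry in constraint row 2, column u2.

1/3

Ratio test on column x_2 — row 1: 16/3 = 16/3; row 2: entry 0 ≤ 0. Minimum is 16/3 at row 1 (u1 leaves); pivot element 3.
Divide row 1 by 3; eliminate column x_2 from the other rows.
Second iteration: most negative Z-row entry is -4 in column x_1, so x_1 enters.
Ratio test on column x_1 — row 1: (16/3)/(2/3) = 8; row 2: 8/3 = 8/3. Minimum is 8/3 at row 2 (u2 leaves); pivot element 3.
Divide row 2 by 3; eliminate column x_1 from the other rows.
After both pivots, the entry at constraint row 2, column u2 is 1/3.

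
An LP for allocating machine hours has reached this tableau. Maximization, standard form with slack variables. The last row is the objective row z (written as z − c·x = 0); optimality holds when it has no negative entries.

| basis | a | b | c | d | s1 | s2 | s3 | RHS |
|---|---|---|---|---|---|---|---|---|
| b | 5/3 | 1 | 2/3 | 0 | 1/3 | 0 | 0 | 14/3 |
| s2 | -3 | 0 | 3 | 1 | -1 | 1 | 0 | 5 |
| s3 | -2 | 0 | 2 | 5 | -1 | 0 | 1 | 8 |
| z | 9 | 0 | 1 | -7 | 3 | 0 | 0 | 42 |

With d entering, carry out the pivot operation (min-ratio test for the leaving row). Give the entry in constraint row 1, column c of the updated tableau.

Ratio test on column d — row 1: entry 0 ≤ 0; row 2: 5/1 = 5; row 3: 8/5 = 8/5. Minimum is 8/5 at row 3 (s3 leaves); pivot element 5.
Divide row 3 by 5; eliminate column d from the other rows.
Row 1 update in column c: 2/3 − 0·(2/5) = 2/3.

2/3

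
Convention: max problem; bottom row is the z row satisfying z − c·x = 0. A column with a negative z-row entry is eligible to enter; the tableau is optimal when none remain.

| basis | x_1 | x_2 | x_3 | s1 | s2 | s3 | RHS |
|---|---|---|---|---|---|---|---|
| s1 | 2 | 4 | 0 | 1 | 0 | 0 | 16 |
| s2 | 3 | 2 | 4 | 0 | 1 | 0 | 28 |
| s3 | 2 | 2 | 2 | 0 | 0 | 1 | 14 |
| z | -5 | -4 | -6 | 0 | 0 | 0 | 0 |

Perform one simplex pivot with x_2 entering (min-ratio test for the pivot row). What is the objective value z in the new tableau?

Ratio test on column x_2 — row 1: 16/4 = 4; row 2: 28/2 = 14; row 3: 14/2 = 7. Minimum is 4 at row 1 (s1 leaves); pivot element 4.
Pivot on row 1; the z-row RHS becomes 0 − (-4)·4 = 16.

16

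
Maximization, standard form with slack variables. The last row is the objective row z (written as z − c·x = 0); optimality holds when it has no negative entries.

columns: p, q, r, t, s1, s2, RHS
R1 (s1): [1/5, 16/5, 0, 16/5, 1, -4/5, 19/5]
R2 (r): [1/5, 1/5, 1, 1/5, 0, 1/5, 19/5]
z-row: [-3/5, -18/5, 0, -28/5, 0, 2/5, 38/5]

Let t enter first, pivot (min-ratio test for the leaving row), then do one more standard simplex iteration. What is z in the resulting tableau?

57/2

Ratio test on column t — row 1: (19/5)/(16/5) = 19/16; row 2: (19/5)/(1/5) = 19. Minimum is 19/16 at row 1 (s1 leaves); pivot element 16/5.
Pivot on row 1; the z-row RHS becomes 38/5 − (-28/5)·(19/16) = 57/4.
Next entering variable (most negative z-row entry -1): s2.
Ratio test on column s2 — row 1: entry -1/4 ≤ 0; row 2: (57/16)/(1/4) = 57/4. Minimum is 57/4 at row 2 (r leaves); pivot element 1/4.
After the second pivot the z-row RHS is 57/4 − (-1)·(57/4) = 57/2.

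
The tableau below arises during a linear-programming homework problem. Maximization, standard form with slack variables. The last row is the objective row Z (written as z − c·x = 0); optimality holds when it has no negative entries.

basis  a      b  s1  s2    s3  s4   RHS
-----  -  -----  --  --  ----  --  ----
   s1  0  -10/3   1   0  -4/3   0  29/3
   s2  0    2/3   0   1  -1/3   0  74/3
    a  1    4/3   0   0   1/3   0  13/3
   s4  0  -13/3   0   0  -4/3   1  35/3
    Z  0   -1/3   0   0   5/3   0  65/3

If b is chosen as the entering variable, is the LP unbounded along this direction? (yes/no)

no

Column b has positive entries in row(s) 2, 3, so the ratio test bounds it — not unbounded.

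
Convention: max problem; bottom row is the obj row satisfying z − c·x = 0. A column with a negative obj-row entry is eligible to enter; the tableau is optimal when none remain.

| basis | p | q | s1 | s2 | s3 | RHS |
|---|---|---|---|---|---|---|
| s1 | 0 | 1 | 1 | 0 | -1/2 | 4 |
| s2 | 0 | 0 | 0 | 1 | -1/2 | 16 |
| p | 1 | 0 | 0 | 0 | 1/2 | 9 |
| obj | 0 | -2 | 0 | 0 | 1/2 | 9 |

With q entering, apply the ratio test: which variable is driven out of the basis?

s1

Column q entries and ratios — s1: 4/1 = 4; s2: 0 ≤ 0, skip; p: 0 ≤ 0, skip.
Smallest ratio is 4 in the row of s1, so s1 leaves.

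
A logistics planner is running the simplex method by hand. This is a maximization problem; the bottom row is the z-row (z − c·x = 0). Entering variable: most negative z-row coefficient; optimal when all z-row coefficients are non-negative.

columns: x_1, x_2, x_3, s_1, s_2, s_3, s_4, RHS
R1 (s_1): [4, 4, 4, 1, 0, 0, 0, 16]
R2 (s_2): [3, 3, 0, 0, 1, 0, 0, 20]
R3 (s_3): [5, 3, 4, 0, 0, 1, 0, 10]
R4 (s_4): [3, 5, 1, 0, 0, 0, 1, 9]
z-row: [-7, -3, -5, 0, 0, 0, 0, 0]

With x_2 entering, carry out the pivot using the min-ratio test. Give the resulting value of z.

27/5

Ratio test on column x_2 — row 1: 16/4 = 4; row 2: 20/3 = 20/3; row 3: 10/3 = 10/3; row 4: 9/5 = 9/5. Minimum is 9/5 at row 4 (s_4 leaves); pivot element 5.
Pivot on row 4; the z-row RHS becomes 0 − (-3)·(9/5) = 27/5.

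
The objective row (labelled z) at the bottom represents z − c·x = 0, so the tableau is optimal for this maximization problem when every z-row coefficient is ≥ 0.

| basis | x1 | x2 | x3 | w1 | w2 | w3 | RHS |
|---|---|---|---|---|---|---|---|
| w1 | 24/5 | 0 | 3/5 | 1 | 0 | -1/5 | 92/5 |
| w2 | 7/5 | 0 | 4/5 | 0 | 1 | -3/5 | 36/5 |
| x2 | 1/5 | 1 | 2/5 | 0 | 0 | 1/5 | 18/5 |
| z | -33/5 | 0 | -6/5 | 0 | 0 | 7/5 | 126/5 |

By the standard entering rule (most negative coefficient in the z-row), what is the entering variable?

Negative z-row entries: x1: -33/5, x3: -6/5.
The most negative is -33/5 in column x1, so x1 enters.

x1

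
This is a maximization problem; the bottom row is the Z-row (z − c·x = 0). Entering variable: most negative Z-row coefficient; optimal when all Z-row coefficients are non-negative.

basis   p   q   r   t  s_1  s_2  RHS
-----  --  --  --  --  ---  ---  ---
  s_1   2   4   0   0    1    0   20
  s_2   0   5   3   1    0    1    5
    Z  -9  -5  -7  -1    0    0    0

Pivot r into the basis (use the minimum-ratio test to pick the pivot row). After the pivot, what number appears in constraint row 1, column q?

Ratio test on column r — row 1: entry 0 ≤ 0; row 2: 5/3 = 5/3. Minimum is 5/3 at row 2 (s_2 leaves); pivot element 3.
Divide row 2 by 3; eliminate column r from the other rows.
Row 1 update in column q: 4 − 0·(5/3) = 4.

4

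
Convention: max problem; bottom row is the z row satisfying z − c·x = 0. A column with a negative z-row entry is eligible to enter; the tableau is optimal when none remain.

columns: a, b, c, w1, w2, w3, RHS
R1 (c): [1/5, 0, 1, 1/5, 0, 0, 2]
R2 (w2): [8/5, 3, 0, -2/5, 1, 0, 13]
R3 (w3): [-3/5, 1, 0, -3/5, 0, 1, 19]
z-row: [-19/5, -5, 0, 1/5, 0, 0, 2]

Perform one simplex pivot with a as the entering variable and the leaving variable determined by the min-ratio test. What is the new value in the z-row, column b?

17/8

Ratio test on column a — row 1: 2/(1/5) = 10; row 2: 13/(8/5) = 65/8; row 3: entry -3/5 ≤ 0. Minimum is 65/8 at row 2 (w2 leaves); pivot element 8/5.
Divide row 2 by 8/5; eliminate column a from the other rows.
z-row update in column b: -5 − (-19/5)·(15/8) = 17/8.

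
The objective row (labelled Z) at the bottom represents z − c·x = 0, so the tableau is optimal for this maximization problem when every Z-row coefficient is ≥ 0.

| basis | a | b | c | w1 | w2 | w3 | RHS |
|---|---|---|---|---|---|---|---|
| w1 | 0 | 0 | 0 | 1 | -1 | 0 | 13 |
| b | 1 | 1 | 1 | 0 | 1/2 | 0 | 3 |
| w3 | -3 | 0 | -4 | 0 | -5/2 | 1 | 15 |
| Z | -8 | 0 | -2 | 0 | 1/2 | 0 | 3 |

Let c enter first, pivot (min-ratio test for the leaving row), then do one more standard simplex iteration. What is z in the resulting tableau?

27

Ratio test on column c — row 1: entry 0 ≤ 0; row 2: 3/1 = 3; row 3: entry -4 ≤ 0. Minimum is 3 at row 2 (b leaves); pivot element 1.
Pivot on row 2; the Z-row RHS becomes 3 − (-2)·3 = 9.
Next entering variable (most negative Z-row entry -6): a.
Ratio test on column a — row 1: entry 0 ≤ 0; row 2: 3/1 = 3; row 3: 27/1 = 27. Minimum is 3 at row 2 (c leaves); pivot element 1.
After the second pivot the Z-row RHS is 9 − (-6)·3 = 27.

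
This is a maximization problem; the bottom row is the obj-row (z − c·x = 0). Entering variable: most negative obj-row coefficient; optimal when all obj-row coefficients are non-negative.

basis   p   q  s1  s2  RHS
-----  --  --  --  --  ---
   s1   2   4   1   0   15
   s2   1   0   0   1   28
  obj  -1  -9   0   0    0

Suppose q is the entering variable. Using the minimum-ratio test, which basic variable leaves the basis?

Column q entries and ratios — s1: 15/4 = 15/4; s2: 0 ≤ 0, skip.
Smallest ratio is 15/4 in the row of s1, so s1 leaves.

s1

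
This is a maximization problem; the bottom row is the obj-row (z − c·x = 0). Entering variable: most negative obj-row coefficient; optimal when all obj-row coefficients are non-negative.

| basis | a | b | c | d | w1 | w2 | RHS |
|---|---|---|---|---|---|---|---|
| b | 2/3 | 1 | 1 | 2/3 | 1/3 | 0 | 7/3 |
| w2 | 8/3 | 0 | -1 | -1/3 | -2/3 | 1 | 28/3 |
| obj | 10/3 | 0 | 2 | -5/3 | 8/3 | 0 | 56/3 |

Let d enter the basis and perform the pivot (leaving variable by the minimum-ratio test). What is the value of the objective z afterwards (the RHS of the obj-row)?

Ratio test on column d — row 1: (7/3)/(2/3) = 7/2; row 2: entry -1/3 ≤ 0. Minimum is 7/2 at row 1 (b leaves); pivot element 2/3.
Pivot on row 1; the obj-row RHS becomes 56/3 − (-5/3)·(7/2) = 49/2.

49/2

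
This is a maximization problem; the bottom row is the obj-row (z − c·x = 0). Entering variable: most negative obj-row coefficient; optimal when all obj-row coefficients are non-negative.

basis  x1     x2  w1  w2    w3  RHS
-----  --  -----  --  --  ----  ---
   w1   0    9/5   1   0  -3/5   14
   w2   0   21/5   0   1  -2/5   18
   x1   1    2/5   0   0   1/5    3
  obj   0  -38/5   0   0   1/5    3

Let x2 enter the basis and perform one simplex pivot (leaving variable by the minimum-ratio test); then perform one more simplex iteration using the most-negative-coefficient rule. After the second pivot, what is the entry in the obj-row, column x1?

Ratio test on column x2 — row 1: 14/(9/5) = 70/9; row 2: 18/(21/5) = 30/7; row 3: 3/(2/5) = 15/2. Minimum is 30/7 at row 2 (w2 leaves); pivot element 21/5.
Divide row 2 by 21/5; eliminate column x2 from the other rows.
Second iteration: most negative obj-row entry is -11/21 in column w3, so w3 enters.
Ratio test on column w3 — row 1: entry -3/7 ≤ 0; row 2: entry -2/21 ≤ 0; row 3: (9/7)/(5/21) = 27/5. Minimum is 27/5 at row 3 (x1 leaves); pivot element 5/21.
Divide row 3 by 5/21; eliminate column w3 from the other rows.
After both pivots, the entry at the obj-row, column x1 is 11/5.

11/5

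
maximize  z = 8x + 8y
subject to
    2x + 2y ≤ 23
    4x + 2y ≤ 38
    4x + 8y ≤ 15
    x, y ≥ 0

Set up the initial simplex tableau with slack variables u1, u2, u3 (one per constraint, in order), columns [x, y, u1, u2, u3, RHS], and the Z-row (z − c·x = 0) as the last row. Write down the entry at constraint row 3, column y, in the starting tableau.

8

Constraint 3 has coefficient 8 on y.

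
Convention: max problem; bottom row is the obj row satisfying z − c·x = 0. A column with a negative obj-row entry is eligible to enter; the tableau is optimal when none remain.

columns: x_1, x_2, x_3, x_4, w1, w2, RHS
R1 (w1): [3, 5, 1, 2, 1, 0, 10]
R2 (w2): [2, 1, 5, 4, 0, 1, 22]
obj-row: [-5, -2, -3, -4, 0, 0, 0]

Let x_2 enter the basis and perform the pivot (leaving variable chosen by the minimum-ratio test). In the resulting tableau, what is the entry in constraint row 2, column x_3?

Ratio test on column x_2 — row 1: 10/5 = 2; row 2: 22/1 = 22. Minimum is 2 at row 1 (w1 leaves); pivot element 5.
Divide row 1 by 5; eliminate column x_2 from the other rows.
Row 2 update in column x_3: 5 − 1·(1/5) = 24/5.

24/5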